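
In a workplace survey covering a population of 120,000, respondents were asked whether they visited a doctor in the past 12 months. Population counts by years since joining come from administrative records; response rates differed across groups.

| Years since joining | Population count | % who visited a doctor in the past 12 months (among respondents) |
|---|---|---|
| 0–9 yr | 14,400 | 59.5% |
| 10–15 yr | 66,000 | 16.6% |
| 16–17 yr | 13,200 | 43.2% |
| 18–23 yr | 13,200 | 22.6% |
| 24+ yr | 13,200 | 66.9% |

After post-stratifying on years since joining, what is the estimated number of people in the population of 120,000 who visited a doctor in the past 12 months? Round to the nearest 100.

Estimated count per cell = population count × respondent percentage:
  0–9 yr: 14,400 × 59.5% = 8568
  10–15 yr: 66,000 × 16.6% = 10,956
  16–17 yr: 13,200 × 43.2% = 5702.4
  18–23 yr: 13,200 × 22.6% = 2983.2
  24+ yr: 13,200 × 66.9% = 8830.8
Estimated total = 37040.4 → 37,000.

37,000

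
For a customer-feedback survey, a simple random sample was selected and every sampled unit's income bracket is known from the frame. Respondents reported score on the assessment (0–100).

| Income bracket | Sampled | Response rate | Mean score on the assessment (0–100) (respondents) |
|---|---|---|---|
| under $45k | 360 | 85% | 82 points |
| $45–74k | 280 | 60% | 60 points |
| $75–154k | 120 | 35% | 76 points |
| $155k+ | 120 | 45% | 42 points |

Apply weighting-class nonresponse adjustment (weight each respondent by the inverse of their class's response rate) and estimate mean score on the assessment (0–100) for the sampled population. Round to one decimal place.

68.7

Each respondent's weight = sampled/responded in their class; summing within a class gives n_sampled, so:
  under $45k: 360 × 82 = 29,520
  $45–74k: 280 × 60 = 16,800
  $75–154k: 120 × 76 = 9120
  $155k+: 120 × 42 = 5040
Adjusted estimate = 60,480 / 880 = 68.7273 → 68.7.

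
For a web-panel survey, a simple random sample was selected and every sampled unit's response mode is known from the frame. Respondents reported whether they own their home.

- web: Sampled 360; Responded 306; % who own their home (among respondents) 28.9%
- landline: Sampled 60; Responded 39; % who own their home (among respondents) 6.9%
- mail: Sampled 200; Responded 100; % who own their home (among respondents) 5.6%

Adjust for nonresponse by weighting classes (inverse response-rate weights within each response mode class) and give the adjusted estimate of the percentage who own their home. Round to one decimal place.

19.3%

Class response rates: web 306/360 = 85%, landline 39/60 = 65%, mail 100/200 = 50%.
Weighting each respondent by the inverse class response rate inflates each class back to its sampled size, so the class weight is n_sampled:
  web: 360 × 28.9 = 10,404
  landline: 60 × 6.9 = 414
  mail: 200 × 5.6 = 1120
Adjusted estimate = 11,938 / 620 = 19.2548 → 19.3%.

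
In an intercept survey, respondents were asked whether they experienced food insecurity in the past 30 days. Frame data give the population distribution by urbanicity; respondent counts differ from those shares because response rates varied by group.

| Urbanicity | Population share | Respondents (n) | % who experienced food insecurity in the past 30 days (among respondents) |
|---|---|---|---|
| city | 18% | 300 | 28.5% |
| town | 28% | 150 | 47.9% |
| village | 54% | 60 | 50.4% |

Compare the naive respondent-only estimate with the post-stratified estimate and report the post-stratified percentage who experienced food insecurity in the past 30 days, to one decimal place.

45.8%

Naive respondent-only estimate (weights = respondent counts):
  (300/510)×28.5 + (150/510)×47.9 + (60/510)×50.4 = 36.7824%
Reweighting by population urbanicity shares:
  0.18×28.5 + 0.28×47.9 + 0.54×50.4 = 45.758%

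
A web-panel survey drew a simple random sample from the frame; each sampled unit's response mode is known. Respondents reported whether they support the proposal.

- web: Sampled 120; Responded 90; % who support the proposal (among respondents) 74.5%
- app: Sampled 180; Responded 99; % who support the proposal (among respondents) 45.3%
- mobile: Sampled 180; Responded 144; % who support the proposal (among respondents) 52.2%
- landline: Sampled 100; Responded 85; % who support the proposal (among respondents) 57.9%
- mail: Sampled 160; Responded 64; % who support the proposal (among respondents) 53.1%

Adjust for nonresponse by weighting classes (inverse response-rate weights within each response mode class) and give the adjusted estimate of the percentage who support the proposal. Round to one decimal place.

Response rates by class: web 90/120 = 75%, app 99/180 = 55%, mobile 144/180 = 80%, landline 85/100 = 85%, mail 64/160 = 40%.
Inverse-response-rate weighting restores each class to its sampled count, so class totals weight by n_sampled:
  web: 120 × 74.5 = 8940
  app: 180 × 45.3 = 8154
  mobile: 180 × 52.2 = 9396
  landline: 100 × 57.9 = 5790
  mail: 160 × 53.1 = 8496
Adjusted estimate = 40,776 / 740 = 55.1027 → 55.1%.

55.1%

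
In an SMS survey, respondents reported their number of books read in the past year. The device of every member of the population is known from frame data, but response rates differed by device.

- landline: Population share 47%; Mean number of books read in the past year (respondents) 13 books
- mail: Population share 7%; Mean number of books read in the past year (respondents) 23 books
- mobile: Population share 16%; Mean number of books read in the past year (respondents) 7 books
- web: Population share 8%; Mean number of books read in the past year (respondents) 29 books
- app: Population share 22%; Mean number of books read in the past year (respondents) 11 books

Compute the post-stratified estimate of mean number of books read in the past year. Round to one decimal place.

13.6

Reweight to the known device distribution:
  landline: 0.47 × 13 = 6.11
  mail: 0.07 × 23 = 1.61
  mobile: 0.16 × 7 = 1.12
  web: 0.08 × 29 = 2.32
  app: 0.22 × 11 = 2.42
Post-stratified estimate = 13.58 → 13.6.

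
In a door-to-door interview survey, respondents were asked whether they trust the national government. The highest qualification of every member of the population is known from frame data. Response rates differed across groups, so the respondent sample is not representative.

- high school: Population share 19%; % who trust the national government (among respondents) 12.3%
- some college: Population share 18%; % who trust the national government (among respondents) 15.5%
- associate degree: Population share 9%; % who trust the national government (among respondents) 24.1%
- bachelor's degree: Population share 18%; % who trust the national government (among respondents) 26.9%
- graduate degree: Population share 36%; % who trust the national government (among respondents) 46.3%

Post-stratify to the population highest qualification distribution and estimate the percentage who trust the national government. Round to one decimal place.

28.8%

Each cell contributes population-share × respondent value:
  high school: 0.19 × 12.3 = 2.337
  some college: 0.18 × 15.5 = 2.79
  associate degree: 0.09 × 24.1 = 2.169
  bachelor's degree: 0.18 × 26.9 = 4.842
  graduate degree: 0.36 × 46.3 = 16.668
Post-stratified estimate = 28.806 → 28.8%.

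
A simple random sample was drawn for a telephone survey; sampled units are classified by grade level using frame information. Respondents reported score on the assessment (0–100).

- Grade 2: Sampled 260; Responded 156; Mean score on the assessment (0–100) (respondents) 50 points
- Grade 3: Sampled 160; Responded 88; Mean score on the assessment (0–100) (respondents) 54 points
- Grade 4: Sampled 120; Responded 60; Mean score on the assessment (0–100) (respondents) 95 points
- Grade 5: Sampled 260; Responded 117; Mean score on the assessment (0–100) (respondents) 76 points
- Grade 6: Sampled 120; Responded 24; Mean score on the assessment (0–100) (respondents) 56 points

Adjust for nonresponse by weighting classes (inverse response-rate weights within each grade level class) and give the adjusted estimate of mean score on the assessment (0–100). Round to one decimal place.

64.7

Class response rates: Grade 2 156/260 = 60%, Grade 3 88/160 = 55%, Grade 4 60/120 = 50%, Grade 5 117/260 = 45%, Grade 6 24/120 = 20%.
Each respondent's weight = sampled/responded in their class; summing within a class gives n_sampled, so:
  Grade 2: 260 × 50 = 13,000
  Grade 3: 160 × 54 = 8640
  Grade 4: 120 × 95 = 11,400
  Grade 5: 260 × 76 = 19,760
  Grade 6: 120 × 56 = 6720
Adjusted estimate = 59,520 / 920 = 64.6957 → 64.7.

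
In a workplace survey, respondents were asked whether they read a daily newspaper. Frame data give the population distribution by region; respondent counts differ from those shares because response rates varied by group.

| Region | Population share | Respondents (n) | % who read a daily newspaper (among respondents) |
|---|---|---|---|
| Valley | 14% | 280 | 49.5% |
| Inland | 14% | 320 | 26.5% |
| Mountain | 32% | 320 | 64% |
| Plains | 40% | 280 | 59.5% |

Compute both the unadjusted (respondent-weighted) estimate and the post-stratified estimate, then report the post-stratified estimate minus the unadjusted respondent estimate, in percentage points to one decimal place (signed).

+5.4 percentage points

Unadjusted (pooled respondent) estimate weights by respondent counts:
  (280/1200)×49.5 + (320/1200)×26.5 + (320/1200)×64 + (280/1200)×59.5 = 49.5667%
Reweighting by population region shares:
  0.14×49.5 + 0.14×26.5 + 0.32×64 + 0.4×59.5 = 54.92%
Difference = 54.92 − 49.5667 = 5.3533 pp.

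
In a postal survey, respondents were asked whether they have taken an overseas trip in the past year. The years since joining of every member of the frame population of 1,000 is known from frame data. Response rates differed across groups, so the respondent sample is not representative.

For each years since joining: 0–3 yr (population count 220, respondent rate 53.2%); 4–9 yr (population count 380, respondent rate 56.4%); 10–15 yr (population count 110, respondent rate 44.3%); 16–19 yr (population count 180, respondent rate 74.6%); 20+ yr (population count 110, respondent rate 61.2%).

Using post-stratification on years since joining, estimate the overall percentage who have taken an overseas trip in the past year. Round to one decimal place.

Weight each group's respondent value by its population share:
  0–3 yr: (220/1,000) × 53.2 = 11.704
  4–9 yr: (380/1,000) × 56.4 = 21.432
  10–15 yr: (110/1,000) × 44.3 = 4.873
  16–19 yr: (180/1,000) × 74.6 = 13.428
  20+ yr: (110/1,000) × 61.2 = 6.732
Post-stratified estimate = 58.169 → 58.2%.

58.2%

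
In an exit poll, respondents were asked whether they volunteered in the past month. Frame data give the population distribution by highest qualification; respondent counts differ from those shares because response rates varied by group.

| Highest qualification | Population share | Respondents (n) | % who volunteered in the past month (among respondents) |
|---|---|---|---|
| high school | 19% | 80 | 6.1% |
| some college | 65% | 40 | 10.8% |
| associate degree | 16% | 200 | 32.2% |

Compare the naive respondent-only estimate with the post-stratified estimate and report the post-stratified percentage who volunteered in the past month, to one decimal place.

13.3%

Naive respondent-only estimate (weights = respondent counts):
  (80/320)×6.1 + (40/320)×10.8 + (200/320)×32.2 = 23%
Reweighting by population highest qualification shares:
  0.19×6.1 + 0.65×10.8 + 0.16×32.2 = 13.331%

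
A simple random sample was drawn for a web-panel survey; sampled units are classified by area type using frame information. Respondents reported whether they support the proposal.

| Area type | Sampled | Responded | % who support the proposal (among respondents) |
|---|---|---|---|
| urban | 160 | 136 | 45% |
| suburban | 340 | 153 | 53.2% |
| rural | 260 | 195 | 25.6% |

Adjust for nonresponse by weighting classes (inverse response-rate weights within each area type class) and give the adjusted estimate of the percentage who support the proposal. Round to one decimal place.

Class response rates: urban 136/160 = 85%, suburban 153/340 = 45%, rural 195/260 = 75%.
With weight = n_sampled/n_responded per class, the weighted class total is n_sampled:
  urban: 160 × 45 = 7200
  suburban: 340 × 53.2 = 18,088
  rural: 260 × 25.6 = 6656
Adjusted estimate = 31,944 / 760 = 42.0316 → 42.0%.

42.0%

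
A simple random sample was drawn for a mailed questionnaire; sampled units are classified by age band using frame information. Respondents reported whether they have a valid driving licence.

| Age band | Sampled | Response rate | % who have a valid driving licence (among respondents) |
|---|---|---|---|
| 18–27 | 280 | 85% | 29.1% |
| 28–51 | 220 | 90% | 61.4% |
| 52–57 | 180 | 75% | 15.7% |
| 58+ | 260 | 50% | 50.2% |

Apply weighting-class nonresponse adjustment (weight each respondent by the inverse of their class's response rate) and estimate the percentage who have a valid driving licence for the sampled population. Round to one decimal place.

With weight = n_sampled/n_responded per class, the weighted class total is n_sampled:
  18–27: 280 × 29.1 = 8148
  28–51: 220 × 61.4 = 13,508
  52–57: 180 × 15.7 = 2826
  58+: 260 × 50.2 = 13,052
Adjusted estimate = 37,534 / 940 = 39.9298 → 39.9%.

39.9%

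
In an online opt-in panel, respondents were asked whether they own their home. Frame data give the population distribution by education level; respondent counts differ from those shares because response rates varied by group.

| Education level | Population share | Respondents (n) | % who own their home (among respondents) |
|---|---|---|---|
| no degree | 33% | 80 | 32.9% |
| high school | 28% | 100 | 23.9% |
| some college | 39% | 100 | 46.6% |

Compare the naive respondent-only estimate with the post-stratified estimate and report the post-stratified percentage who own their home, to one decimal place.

Naive respondent-only estimate (weights = respondent counts):
  (80/280)×32.9 + (100/280)×23.9 + (100/280)×46.6 = 34.5786%
Reweighting by population education level shares:
  0.33×32.9 + 0.28×23.9 + 0.39×46.6 = 35.723%

35.7%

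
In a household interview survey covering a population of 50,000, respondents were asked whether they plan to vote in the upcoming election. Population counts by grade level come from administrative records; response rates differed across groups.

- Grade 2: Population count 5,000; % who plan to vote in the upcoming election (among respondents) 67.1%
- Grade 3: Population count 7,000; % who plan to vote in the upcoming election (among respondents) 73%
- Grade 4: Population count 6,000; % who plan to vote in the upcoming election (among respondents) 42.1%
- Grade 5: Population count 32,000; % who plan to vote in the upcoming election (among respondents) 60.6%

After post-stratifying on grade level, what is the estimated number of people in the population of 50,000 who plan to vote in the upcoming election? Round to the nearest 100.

Each cell contributes its population count × the respondent rate:
  Grade 2: 5,000 × 67.1% = 3355
  Grade 3: 7,000 × 73% = 5110
  Grade 4: 6,000 × 42.1% = 2526
  Grade 5: 32,000 × 60.6% = 19,392
Estimated total = 30,383 → 30,400.

30,400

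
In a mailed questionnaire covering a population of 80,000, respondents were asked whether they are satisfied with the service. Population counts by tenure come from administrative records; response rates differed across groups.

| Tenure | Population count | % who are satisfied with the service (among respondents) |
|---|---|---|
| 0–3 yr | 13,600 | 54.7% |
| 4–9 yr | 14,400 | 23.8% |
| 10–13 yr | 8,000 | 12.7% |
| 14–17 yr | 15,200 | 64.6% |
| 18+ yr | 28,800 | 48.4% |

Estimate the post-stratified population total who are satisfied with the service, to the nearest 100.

Apply each group's respondent rate to its population count:
  0–3 yr: 13,600 × 54.7% = 7439.2
  4–9 yr: 14,400 × 23.8% = 3427.2
  10–13 yr: 8,000 × 12.7% = 1016
  14–17 yr: 15,200 × 64.6% = 9819.2
  18+ yr: 28,800 × 48.4% = 13939.2
Estimated total = 35640.8 → 35,600.

35,600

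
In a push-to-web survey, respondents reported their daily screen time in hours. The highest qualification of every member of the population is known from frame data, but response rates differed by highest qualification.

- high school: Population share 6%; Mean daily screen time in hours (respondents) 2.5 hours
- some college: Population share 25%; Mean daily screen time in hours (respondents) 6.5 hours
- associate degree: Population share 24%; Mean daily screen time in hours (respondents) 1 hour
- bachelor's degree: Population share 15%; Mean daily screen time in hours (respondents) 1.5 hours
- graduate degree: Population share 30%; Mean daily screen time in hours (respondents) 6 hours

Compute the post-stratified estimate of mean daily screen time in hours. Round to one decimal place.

Each cell contributes population-share × respondent value:
  high school: 0.06 × 2.5 = 0.15
  some college: 0.25 × 6.5 = 1.625
  associate degree: 0.24 × 1 = 0.24
  bachelor's degree: 0.15 × 1.5 = 0.225
  graduate degree: 0.3 × 6 = 1.8
Post-stratified estimate = 4.04 → 4.0.

4.0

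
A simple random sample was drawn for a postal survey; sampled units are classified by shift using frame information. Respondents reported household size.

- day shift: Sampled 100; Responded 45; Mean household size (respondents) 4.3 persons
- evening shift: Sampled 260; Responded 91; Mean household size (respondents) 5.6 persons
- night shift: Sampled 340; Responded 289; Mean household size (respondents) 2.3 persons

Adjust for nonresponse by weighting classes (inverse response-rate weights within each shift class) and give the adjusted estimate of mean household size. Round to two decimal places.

Class response rates: day shift 45/100 = 45%, evening shift 91/260 = 35%, night shift 289/340 = 85%.
Weighting each respondent by the inverse class response rate inflates each class back to its sampled size, so the class weight is n_sampled:
  day shift: 100 × 4.3 = 430
  evening shift: 260 × 5.6 = 1456
  night shift: 340 × 2.3 = 782
Adjusted estimate = 2668 / 700 = 3.81143 → 3.81.

3.81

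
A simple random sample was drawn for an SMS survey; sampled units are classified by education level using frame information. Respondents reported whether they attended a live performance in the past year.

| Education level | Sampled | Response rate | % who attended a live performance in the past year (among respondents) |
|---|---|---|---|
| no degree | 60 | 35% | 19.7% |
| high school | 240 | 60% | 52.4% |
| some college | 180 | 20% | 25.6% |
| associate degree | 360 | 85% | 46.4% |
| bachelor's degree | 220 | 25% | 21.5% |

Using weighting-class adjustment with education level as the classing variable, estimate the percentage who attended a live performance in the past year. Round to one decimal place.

With weight = n_sampled/n_responded per class, the weighted class total is n_sampled:
  no degree: 60 × 19.7 = 1182
  high school: 240 × 52.4 = 12,576
  some college: 180 × 25.6 = 4608
  associate degree: 360 × 46.4 = 16,704
  bachelor's degree: 220 × 21.5 = 4730
Adjusted estimate = 39,800 / 1,060 = 37.5472 → 37.5%.

37.5%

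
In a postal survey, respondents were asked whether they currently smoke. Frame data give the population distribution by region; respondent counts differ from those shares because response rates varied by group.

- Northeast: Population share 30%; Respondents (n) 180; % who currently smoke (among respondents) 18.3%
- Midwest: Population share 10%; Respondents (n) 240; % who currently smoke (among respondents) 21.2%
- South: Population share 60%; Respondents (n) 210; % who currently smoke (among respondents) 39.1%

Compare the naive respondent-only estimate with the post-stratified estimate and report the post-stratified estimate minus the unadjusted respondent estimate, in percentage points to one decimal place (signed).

Naive respondent-only estimate (weights = respondent counts):
  (180/630)×18.3 + (240/630)×21.2 + (210/630)×39.1 = 26.3381%
Post-stratifying to population shares instead:
  0.3×18.3 + 0.1×21.2 + 0.6×39.1 = 31.07%
Difference = 31.07 − 26.3381 = 4.7319 pp.

+4.7 percentage points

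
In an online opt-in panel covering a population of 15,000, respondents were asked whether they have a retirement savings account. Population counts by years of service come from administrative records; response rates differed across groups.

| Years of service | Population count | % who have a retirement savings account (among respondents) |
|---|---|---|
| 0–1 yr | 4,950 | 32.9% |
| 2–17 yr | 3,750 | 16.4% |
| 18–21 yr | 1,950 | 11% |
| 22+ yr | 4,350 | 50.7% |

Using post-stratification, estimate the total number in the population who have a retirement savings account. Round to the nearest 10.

4,660

Estimated count per cell = population count × respondent percentage:
  0–1 yr: 4,950 × 32.9% = 1628.55
  2–17 yr: 3,750 × 16.4% = 615
  18–21 yr: 1,950 × 11% = 214.5
  22+ yr: 4,350 × 50.7% = 2205.45
Estimated total = 4663.5 → 4,660.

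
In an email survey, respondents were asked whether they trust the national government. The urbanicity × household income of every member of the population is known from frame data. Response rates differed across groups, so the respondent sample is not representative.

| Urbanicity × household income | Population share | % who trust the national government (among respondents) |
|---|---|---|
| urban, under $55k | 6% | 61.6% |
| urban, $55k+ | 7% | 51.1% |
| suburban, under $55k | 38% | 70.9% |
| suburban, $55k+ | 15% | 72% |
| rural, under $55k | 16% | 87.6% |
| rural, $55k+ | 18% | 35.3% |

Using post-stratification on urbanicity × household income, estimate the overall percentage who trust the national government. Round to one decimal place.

65.4%

Reweight to the known urbanicity × household income distribution:
  urban, under $55k: 0.06 × 61.6 = 3.696
  urban, $55k+: 0.07 × 51.1 = 3.577
  suburban, under $55k: 0.38 × 70.9 = 26.942
  suburban, $55k+: 0.15 × 72 = 10.8
  rural, under $55k: 0.16 × 87.6 = 14.016
  rural, $55k+: 0.18 × 35.3 = 6.354
Post-stratified estimate = 65.385 → 65.4%.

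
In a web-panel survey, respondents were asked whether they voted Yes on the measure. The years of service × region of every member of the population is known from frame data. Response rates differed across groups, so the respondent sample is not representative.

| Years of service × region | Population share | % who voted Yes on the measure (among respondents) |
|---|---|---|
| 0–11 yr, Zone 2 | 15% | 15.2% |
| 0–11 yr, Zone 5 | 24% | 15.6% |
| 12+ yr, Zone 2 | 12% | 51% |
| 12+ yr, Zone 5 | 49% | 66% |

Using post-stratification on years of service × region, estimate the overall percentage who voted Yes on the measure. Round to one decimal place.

44.5%

Weight each group's respondent value by its population share:
  0–11 yr, Zone 2: 0.15 × 15.2 = 2.28
  0–11 yr, Zone 5: 0.24 × 15.6 = 3.744
  12+ yr, Zone 2: 0.12 × 51 = 6.12
  12+ yr, Zone 5: 0.49 × 66 = 32.34
Post-stratified estimate = 44.484 → 44.5%.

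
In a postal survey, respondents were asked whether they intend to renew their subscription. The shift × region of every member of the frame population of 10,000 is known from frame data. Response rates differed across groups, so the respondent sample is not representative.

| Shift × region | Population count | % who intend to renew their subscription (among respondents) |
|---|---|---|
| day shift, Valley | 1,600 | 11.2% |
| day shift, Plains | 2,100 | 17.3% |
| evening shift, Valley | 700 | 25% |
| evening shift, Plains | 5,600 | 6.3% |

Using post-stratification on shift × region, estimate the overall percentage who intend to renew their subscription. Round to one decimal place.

10.7%

Post-stratification weights by population share, not respondent share:
  day shift, Valley: (1,600/10,000) × 11.2 = 1.792
  day shift, Plains: (2,100/10,000) × 17.3 = 3.633
  evening shift, Valley: (700/10,000) × 25 = 1.75
  evening shift, Plains: (5,600/10,000) × 6.3 = 3.528
Post-stratified estimate = 10.703 → 10.7%.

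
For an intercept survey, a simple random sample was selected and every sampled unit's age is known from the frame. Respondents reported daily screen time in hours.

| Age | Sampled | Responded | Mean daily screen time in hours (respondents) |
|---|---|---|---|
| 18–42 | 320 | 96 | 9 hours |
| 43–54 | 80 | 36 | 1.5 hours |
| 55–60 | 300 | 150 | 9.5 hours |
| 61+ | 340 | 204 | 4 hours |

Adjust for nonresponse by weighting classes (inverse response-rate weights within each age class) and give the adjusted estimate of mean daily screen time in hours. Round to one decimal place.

Class response rates: 18–42 96/320 = 30%, 43–54 36/80 = 45%, 55–60 150/300 = 50%, 61+ 204/340 = 60%.
Each respondent's weight = sampled/responded in their class; summing within a class gives n_sampled, so:
  18–42: 320 × 9 = 2880
  43–54: 80 × 1.5 = 120
  55–60: 300 × 9.5 = 2850
  61+: 340 × 4 = 1360
Adjusted estimate = 7210 / 1,040 = 6.93269 → 6.9.

6.9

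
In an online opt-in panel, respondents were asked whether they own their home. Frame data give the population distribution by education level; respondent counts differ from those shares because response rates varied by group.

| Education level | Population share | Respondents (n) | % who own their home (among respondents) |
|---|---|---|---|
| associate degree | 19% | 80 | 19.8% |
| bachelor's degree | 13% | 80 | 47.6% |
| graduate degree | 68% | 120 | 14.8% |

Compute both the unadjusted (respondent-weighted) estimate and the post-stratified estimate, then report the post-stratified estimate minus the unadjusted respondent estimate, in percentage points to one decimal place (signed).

-5.6 percentage points

Without adjustment, the pooled respondent share is:
  (80/280)×19.8 + (80/280)×47.6 + (120/280)×14.8 = 25.6%
Post-stratified estimate weights by population shares:
  0.19×19.8 + 0.13×47.6 + 0.68×14.8 = 20.014%
Difference = 20.014 − 25.6 = -5.586 pp.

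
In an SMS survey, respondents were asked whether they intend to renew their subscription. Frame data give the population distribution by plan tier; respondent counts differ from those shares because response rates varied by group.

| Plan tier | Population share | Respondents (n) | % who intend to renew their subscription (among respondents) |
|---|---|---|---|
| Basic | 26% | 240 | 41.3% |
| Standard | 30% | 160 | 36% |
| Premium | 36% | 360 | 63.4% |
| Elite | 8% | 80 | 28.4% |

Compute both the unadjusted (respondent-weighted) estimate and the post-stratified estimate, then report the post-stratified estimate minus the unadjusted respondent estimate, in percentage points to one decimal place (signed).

Without adjustment, the pooled respondent share is:
  (240/840)×41.3 + (160/840)×36 + (360/840)×63.4 + (80/840)×28.4 = 48.5333%
Post-stratified estimate weights by population shares:
  0.26×41.3 + 0.3×36 + 0.36×63.4 + 0.08×28.4 = 46.634%
Difference = 46.634 − 48.5333 = -1.8993 pp.

-1.9 percentage points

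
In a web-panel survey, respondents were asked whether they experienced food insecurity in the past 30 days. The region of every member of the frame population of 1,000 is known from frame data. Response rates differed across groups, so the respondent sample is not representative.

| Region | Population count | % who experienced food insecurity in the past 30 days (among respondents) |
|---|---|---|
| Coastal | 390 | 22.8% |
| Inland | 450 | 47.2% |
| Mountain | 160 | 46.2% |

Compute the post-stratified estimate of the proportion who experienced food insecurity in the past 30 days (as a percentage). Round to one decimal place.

Post-stratification weights by population share, not respondent share:
  Coastal: (390/1,000) × 22.8 = 8.892
  Inland: (450/1,000) × 47.2 = 21.24
  Mountain: (160/1,000) × 46.2 = 7.392
Post-stratified estimate = 37.524 → 37.5%.

37.5%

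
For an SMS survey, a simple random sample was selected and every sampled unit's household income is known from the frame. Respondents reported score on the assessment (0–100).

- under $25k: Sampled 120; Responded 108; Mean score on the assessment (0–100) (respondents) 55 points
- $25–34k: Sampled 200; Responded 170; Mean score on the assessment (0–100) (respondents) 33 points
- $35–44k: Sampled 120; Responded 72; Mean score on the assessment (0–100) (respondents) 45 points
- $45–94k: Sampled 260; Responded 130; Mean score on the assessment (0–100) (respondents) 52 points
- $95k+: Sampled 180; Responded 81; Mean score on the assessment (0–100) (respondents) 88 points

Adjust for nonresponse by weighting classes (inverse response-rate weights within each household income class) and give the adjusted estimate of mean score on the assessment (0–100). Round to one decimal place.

54.5

Class response rates: under $25k 108/120 = 90%, $25–34k 170/200 = 85%, $35–44k 72/120 = 60%, $45–94k 130/260 = 50%, $95k+ 81/180 = 45%.
Inverse-response-rate weighting restores each class to its sampled count, so class totals weight by n_sampled:
  under $25k: 120 × 55 = 6600
  $25–34k: 200 × 33 = 6600
  $35–44k: 120 × 45 = 5400
  $45–94k: 260 × 52 = 13,520
  $95k+: 180 × 88 = 15,840
Adjusted estimate = 47,960 / 880 = 54.5 → 54.5.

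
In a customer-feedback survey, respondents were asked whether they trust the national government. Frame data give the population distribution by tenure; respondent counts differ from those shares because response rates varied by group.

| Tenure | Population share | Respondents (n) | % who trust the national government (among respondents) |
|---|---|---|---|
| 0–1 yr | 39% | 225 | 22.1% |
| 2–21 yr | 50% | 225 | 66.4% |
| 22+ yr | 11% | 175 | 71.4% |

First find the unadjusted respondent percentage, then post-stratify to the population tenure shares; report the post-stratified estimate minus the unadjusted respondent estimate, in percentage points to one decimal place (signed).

Unadjusted (pooled respondent) estimate weights by respondent counts:
  (225/625)×22.1 + (225/625)×66.4 + (175/625)×71.4 = 51.852%
Post-stratified estimate weights by population shares:
  0.39×22.1 + 0.5×66.4 + 0.11×71.4 = 49.673%
Difference = 49.673 − 51.852 = -2.179 pp.

-2.2 percentage points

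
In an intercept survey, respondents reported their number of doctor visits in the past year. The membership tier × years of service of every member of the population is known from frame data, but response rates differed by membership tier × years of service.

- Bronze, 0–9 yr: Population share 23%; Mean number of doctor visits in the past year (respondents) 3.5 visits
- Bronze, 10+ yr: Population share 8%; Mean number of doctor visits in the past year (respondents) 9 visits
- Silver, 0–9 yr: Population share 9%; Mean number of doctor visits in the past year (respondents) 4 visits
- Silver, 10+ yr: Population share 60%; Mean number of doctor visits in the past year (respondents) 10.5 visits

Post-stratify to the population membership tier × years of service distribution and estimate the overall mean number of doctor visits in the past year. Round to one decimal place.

Reweight to the known membership tier × years of service distribution:
  Bronze, 0–9 yr: 0.23 × 3.5 = 0.805
  Bronze, 10+ yr: 0.08 × 9 = 0.72
  Silver, 0–9 yr: 0.09 × 4 = 0.36
  Silver, 10+ yr: 0.6 × 10.5 = 6.3
Post-stratified estimate = 8.185 → 8.2.

8.2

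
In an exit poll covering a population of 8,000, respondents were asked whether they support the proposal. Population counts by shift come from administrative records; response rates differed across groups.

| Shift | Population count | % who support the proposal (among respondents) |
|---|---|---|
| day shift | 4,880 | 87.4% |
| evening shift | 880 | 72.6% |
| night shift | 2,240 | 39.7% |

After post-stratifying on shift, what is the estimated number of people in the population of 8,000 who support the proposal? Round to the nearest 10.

5,790

Apply each group's respondent rate to its population count:
  day shift: 4,880 × 87.4% = 4265.12
  evening shift: 880 × 72.6% = 638.88
  night shift: 2,240 × 39.7% = 889.28
Estimated total = 5793.28 → 5,790.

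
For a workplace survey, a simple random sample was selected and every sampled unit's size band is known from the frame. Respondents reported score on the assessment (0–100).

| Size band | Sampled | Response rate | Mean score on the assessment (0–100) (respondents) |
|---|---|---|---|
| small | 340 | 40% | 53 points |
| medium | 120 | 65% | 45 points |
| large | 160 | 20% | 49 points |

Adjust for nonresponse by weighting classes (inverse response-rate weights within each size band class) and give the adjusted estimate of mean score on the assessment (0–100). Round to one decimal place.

Each respondent's weight = sampled/responded in their class; summing within a class gives n_sampled, so:
  small: 340 × 53 = 18,020
  medium: 120 × 45 = 5400
  large: 160 × 49 = 7840
Adjusted estimate = 31,260 / 620 = 50.4194 → 50.4.

50.4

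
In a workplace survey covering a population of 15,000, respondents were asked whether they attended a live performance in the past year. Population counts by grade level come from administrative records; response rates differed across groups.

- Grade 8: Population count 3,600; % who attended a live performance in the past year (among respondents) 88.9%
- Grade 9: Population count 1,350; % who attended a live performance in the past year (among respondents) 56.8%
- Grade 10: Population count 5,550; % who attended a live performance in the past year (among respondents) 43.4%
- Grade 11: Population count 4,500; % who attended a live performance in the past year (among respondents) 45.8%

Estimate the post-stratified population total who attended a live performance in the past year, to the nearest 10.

8,440

Estimated count per cell = population count × respondent percentage:
  Grade 8: 3,600 × 88.9% = 3200.4
  Grade 9: 1,350 × 56.8% = 766.8
  Grade 10: 5,550 × 43.4% = 2408.7
  Grade 11: 4,500 × 45.8% = 2061
Estimated total = 8436.9 → 8,440.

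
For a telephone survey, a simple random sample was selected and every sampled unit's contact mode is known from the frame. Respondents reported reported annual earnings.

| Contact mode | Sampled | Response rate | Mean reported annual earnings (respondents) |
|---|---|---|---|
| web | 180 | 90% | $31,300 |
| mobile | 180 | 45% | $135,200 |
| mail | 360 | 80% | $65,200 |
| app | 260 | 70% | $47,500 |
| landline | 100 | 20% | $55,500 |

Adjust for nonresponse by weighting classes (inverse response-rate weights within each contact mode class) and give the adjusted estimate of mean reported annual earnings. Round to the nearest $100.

Inverse-response-rate weighting restores each class to its sampled count, so class totals weight by n_sampled:
  web: 180 × 31,300 = 5,634,000
  mobile: 180 × 135,200 = 24,336,000
  mail: 360 × 65,200 = 23,472,000
  app: 260 × 47,500 = 12,350,000
  landline: 100 × 55,500 = 5,550,000
Adjusted estimate = 71,342,000 / 1,080 = 66057.4 → $66,100.

$66,100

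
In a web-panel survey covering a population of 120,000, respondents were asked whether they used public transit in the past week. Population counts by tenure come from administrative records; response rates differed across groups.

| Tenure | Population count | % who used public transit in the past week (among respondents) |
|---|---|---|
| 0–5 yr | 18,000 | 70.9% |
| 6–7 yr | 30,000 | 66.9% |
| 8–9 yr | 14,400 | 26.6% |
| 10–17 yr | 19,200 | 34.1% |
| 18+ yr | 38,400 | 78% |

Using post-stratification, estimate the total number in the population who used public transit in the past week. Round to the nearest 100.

Each cell contributes its population count × the respondent rate:
  0–5 yr: 18,000 × 70.9% = 12,762
  6–7 yr: 30,000 × 66.9% = 20,070
  8–9 yr: 14,400 × 26.6% = 3830.4
  10–17 yr: 19,200 × 34.1% = 6547.2
  18+ yr: 38,400 × 78% = 29,952
Estimated total = 73161.6 → 73,200.

73,200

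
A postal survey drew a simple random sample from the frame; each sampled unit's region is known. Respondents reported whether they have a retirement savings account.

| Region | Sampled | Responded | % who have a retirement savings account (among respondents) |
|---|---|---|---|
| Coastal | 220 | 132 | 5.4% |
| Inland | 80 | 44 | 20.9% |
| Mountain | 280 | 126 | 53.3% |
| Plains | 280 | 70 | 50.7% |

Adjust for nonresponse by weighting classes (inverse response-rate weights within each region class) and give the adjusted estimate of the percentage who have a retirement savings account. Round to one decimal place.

37.2%

Class response rates: Coastal 132/220 = 60%, Inland 44/80 = 55%, Mountain 126/280 = 45%, Plains 70/280 = 25%.
Weighting each respondent by the inverse class response rate inflates each class back to its sampled size, so the class weight is n_sampled:
  Coastal: 220 × 5.4 = 1188
  Inland: 80 × 20.9 = 1672
  Mountain: 280 × 53.3 = 14,924
  Plains: 280 × 50.7 = 14,196
Adjusted estimate = 31,980 / 860 = 37.186 → 37.2%.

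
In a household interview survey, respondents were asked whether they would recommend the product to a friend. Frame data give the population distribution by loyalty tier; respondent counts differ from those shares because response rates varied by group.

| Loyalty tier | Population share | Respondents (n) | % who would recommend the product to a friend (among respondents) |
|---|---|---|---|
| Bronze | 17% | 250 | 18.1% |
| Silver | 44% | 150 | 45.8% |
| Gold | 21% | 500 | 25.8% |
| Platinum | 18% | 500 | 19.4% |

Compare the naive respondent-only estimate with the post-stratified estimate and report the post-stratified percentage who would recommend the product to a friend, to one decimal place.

Naive respondent-only estimate (weights = respondent counts):
  (250/1400)×18.1 + (150/1400)×45.8 + (500/1400)×25.8 + (500/1400)×19.4 = 24.2821%
Reweighting by population loyalty tier shares:
  0.17×18.1 + 0.44×45.8 + 0.21×25.8 + 0.18×19.4 = 32.139%

32.1%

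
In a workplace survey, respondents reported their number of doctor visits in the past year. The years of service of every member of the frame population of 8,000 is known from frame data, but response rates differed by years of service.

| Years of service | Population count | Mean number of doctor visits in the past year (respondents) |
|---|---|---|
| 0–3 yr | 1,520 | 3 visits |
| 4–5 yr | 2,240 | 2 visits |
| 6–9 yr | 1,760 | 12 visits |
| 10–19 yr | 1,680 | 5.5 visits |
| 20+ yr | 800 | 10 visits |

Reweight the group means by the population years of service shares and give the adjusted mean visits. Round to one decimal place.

Weight each group's respondent value by its population share:
  0–3 yr: (1,520/8,000) × 3 = 0.57
  4–5 yr: (2,240/8,000) × 2 = 0.56
  6–9 yr: (1,760/8,000) × 12 = 2.64
  10–19 yr: (1,680/8,000) × 5.5 = 1.155
  20+ yr: (800/8,000) × 10 = 1
Post-stratified estimate = 5.925 → 5.9.

5.9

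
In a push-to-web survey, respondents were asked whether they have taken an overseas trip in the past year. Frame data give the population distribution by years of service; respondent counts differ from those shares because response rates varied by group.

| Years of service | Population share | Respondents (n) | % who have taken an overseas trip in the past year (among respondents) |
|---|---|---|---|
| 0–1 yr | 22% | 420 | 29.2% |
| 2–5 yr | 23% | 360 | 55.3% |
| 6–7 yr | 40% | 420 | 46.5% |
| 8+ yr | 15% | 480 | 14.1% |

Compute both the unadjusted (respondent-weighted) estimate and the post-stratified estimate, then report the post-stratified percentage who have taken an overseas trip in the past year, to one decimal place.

Naive respondent-only estimate (weights = respondent counts):
  (420/1680)×29.2 + (360/1680)×55.3 + (420/1680)×46.5 + (480/1680)×14.1 = 34.8036%
Post-stratifying to population shares instead:
  0.22×29.2 + 0.23×55.3 + 0.4×46.5 + 0.15×14.1 = 39.858%

39.9%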